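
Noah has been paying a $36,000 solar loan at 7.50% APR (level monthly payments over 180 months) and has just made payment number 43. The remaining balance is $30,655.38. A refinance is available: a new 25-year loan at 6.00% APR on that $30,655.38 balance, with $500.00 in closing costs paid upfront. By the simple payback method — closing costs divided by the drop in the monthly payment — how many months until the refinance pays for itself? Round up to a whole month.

Current payment = 36,000 × 7.5%/12 / (1 − (1+0.0062500)^−180) = $333.72.
Refinanced payment = 30,655.38 × 0.0050000 / (1 − (1+0.0050000)^−300) = $197.51.
Monthly savings = $333.72 − $197.51 = $136.21.
Break-even = $500.00 / $136.21 = 3.67 → 4 months.

4 months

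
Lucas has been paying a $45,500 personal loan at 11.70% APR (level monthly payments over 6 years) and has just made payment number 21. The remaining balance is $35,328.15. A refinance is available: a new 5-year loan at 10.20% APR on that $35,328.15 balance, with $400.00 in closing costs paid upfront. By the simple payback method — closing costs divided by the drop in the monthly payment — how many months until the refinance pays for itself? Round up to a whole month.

4 months

Current payment = 45,500 × 11.7%/12 / (1 − (1+0.0097500)^−72) = $882.45.
Refinanced payment = 35,328.15 × 0.0085000 / (1 − (1+0.0085000)^−60) = $754.10.
Monthly savings = $882.45 − $754.10 = $128.35.
Break-even = $400.00 / $128.35 = 3.12 → 4 months.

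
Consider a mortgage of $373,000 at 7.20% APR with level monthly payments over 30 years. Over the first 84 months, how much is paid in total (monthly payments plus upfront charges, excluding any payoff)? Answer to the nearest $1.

Monthly rate = 7.2%/12 = 0.0060000; payment = 373,000 × 0.0060000 / (1 − (1+0.0060000)^−360) = $2,531.88.
Total outlay = 84 × $2,531.88 = $212,677.92.

$212,678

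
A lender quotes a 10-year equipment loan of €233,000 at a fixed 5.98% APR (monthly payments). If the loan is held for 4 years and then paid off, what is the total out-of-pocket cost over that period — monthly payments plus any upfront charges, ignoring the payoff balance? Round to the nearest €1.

€124,053

At 5.98% the monthly rate is 0.0049833, so the payment is 233,000 × 0.0049833 / (1 − 1.0049833^−120) = €2,584.44.
Total outlay = 48 × €2,584.44 = €124,053.12.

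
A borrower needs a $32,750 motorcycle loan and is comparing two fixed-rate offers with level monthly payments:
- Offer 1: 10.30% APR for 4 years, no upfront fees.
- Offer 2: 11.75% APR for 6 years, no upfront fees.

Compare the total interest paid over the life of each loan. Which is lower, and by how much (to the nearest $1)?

Offer 1 by $5,697

Offer 1: at 10.30% the monthly rate is 0.0085833, so the payment is 32,750 × 0.0085833 / (1 − 1.0085833^−48) = $835.35.
Total interest on Offer 1 = 48 × $835.35 − $32,750 = $7,346.80.
Offer 2: monthly rate = 11.75%/12 = 0.0097917; payment = 32,750 × 0.0097917 / (1 − (1+0.0097917)^−72) = $636.02.
Total interest on Offer 2 = 72 × $636.02 − $32,750 = $13,043.44.
Offer 1 is lower by $5,696.64.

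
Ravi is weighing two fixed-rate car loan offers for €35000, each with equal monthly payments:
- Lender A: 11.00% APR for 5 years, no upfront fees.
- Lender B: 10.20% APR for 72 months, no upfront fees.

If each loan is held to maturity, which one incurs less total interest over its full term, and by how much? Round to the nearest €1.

Lender A by €1,281

Lender A: monthly rate = 11%/12 = 0.0091667; payment = 35,000 × 0.0091667 / (1 − (1+0.0091667)^−60) = €760.98.
Total interest on Lender A = 60 × €760.98 − €35,000 = €10,658.80.
Lender B: at 10.20% the monthly rate is 0.0085000, so the payment is 35,000 × 0.0085000 / (1 − 1.0085000^−72) = €651.94.
Total interest on Lender B = 72 × €651.94 − €35,000 = €11,939.68.
Lender A is lower by €1,280.88.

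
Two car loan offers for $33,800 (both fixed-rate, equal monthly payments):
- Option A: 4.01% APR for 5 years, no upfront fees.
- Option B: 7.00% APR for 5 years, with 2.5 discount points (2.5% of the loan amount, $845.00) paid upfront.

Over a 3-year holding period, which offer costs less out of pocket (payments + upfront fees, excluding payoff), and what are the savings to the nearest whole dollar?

Option A: at 4.01% the monthly rate is 0.0033417, so the payment is 33,800 × 0.0033417 / (1 − 1.0033417^−60) = $622.63.
Option B: monthly rate = 7%/12 = 0.0058333; payment = 33,800 × 0.0058333 / (1 − (1+0.0058333)^−60) = $669.28.
Over 36 months: Option A costs 36 × $622.63 = $22,414.68; Option B costs 36 × $669.28 + $845.00 = $24,939.08.
Option A is cheaper by $24,939.08 − $22,414.68 = $2,524.40.

Option A by $2,524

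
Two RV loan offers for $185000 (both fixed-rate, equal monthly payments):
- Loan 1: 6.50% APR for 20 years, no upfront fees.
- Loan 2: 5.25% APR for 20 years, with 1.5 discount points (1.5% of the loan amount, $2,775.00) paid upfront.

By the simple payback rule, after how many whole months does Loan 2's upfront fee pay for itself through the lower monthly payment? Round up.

21 months

Loan 1: at 6.50% the monthly rate is 0.0054167, so the payment is 185,000 × 0.0054167 / (1 − 1.0054167^−240) = $1,379.31.
Loan 2: monthly rate = 5.25%/12 = 0.0043750; payment = 185,000 × 0.0043750 / (1 − (1+0.0043750)^−240) = $1,246.61.
Monthly savings = $1,379.31 − $1,246.61 = $132.70.
Break-even = $2,775.00 / $132.70 = 20.91 → 21 months.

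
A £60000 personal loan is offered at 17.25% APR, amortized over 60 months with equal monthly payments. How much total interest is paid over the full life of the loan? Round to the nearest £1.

At 17.25% the monthly rate is 0.0143750, so the payment is 60,000 × 0.0143750 / (1 − 1.0143750^−60) = £1,499.23.
Total paid = 60 × £1,499.23 = £89,953.80; interest = £89,953.80 − £60,000 = £29,953.80.

£29,954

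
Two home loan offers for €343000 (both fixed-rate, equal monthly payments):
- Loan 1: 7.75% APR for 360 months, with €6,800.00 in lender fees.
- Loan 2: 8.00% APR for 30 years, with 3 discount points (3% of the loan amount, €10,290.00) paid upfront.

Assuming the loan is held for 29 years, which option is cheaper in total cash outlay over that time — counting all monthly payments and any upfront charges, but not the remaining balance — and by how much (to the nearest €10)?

Loan 1 by €24,200

Loan 1: monthly rate = 7.75%/12 = 0.0064583; payment = 343,000 × 0.0064583 / (1 − (1+0.0064583)^−360) = €2,457.29.
Loan 2: monthly rate = 8%/12 = 0.0066667; payment = 343,000 × 0.0066667 / (1 − (1+0.0066667)^−360) = €2,516.81.
Over 348 months: Loan 1 costs 348 × €2,457.29 + €6,800.00 = €861,936.92; Loan 2 costs 348 × €2,516.81 + €10,290.00 = €886,139.88.
Loan 1 is cheaper by €886,139.88 − €861,936.92 = €24,202.96.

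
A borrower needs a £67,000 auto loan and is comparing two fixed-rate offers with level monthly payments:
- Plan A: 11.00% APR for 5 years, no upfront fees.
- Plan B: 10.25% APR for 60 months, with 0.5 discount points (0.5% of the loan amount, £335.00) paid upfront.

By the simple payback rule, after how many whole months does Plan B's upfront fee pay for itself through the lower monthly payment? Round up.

Plan A: monthly rate = 11%/12 = 0.0091667; payment = 67,000 × 0.0091667 / (1 − (1+0.0091667)^−60) = £1,456.74.
Plan B: at 10.25% the monthly rate is 0.0085417, so the payment is 67,000 × 0.0085417 / (1 − 1.0085417^−60) = £1,431.81.
Monthly savings = £1,456.74 − £1,431.81 = £24.93.
Break-even = £335.00 / £24.93 = 13.44 → 14 months.

14 months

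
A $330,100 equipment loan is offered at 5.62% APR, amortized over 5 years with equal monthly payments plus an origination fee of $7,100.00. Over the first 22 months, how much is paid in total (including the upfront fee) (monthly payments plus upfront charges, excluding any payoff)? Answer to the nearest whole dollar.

$146,219

Monthly rate = 5.62%/12 = 0.0046833; payment = 330,100 × 0.0046833 / (1 − (1+0.0046833)^−60) = $6,323.59.
Total outlay = 22 × $6,323.59 + $7,100.00 = $146,218.98.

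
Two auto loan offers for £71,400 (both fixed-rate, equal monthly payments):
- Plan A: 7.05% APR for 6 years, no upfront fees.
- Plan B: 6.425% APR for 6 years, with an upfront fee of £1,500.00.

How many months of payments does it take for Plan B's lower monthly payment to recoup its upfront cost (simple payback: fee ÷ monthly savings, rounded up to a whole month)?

71 months

Plan A: at 7.05% the monthly rate is 0.0058750, so the payment is 71,400 × 0.0058750 / (1 − 1.0058750^−72) = £1,219.01.
Plan B: monthly rate = 6.425%/12 = 0.0053542; payment = 71,400 × 0.0053542 / (1 − (1+0.0053542)^−72) = £1,197.68.
Monthly savings = £1,219.01 − £1,197.68 = £21.33.
Break-even = £1,500.00 / £21.33 = 70.32 → 71 months.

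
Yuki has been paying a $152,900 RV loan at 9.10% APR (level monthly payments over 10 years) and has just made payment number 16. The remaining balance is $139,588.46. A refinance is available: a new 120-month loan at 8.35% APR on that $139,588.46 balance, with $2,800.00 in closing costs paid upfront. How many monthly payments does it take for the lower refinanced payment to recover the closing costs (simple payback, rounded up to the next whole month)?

13 months

Current payment = 152,900 × 9.1%/12 / (1 − (1+0.0075833)^−120) = $1,945.16.
Refinanced payment = 139,588.46 × 0.0069583 / (1 − (1+0.0069583)^−120) = $1,719.52.
Monthly savings = $1,945.16 − $1,719.52 = $225.64.
Break-even = $2,800.00 / $225.64 = 12.41 → 13 months.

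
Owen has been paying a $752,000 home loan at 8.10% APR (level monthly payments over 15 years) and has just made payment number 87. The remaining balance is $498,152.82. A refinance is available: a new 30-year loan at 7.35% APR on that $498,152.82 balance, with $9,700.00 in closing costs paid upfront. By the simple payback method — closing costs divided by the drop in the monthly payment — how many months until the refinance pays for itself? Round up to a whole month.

Current payment = 752,000 × 8.1%/12 / (1 − (1+0.0067500)^−180) = $7,229.98.
Refinanced payment = 498,152.82 × 0.0061250 / (1 − (1+0.0061250)^−360) = $3,432.13.
Monthly savings = $7,229.98 − $3,432.13 = $3,797.85.
Break-even = $9,700.00 / $3,797.85 = 2.55 → 3 months.

3 months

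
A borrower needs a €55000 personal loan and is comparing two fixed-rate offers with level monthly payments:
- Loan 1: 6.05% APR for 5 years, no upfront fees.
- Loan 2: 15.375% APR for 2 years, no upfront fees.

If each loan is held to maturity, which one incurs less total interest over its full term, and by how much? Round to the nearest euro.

Loan 1 by €363

Loan 1: monthly rate = 6.05%/12 = 0.0050417; payment = 55,000 × 0.0050417 / (1 − (1+0.0050417)^−60) = €1,064.58.
Total interest on Loan 1 = 60 × €1,064.58 − €55,000 = €8,874.80.
Loan 2: at 15.375% the monthly rate is 0.0128125, so the payment is 55,000 × 0.0128125 / (1 − 1.0128125^−24) = €2,676.58.
Total interest on Loan 2 = 24 × €2,676.58 − €55,000 = €9,237.92.
Loan 1 is lower by €363.12.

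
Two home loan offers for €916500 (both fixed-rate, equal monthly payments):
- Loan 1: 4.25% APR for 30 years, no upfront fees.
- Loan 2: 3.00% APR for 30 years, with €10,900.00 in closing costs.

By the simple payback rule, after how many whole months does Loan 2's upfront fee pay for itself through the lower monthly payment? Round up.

17 months

Loan 1: at 4.25% the monthly rate is 0.0035417, so the payment is 916,500 × 0.0035417 / (1 − 1.0035417^−360) = €4,508.63.
Loan 2: monthly rate = 3%/12 = 0.0025000; payment = 916,500 × 0.0025000 / (1 − (1+0.0025000)^−360) = €3,864.00.
Monthly savings = €4,508.63 − €3,864.00 = €644.63.
Break-even = €10,900.00 / €644.63 = 16.91 → 17 months.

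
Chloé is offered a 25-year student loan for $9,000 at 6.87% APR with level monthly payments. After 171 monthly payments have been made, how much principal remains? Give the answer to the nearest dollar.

$5,723

With monthly rate i = 6.87%/12 = 0.0057250, the balance after k of n payments is P · [(1+i)^n − (1+i)^k] / [(1+i)^n − 1].
(1+0.0057250)^300 = 5.54336845 and (1+0.0057250)^171 = 2.65430628, so the balance is 9,000 × (5.54336845 − 2.65430628) / (5.54336845 − 1) = $5,722.97.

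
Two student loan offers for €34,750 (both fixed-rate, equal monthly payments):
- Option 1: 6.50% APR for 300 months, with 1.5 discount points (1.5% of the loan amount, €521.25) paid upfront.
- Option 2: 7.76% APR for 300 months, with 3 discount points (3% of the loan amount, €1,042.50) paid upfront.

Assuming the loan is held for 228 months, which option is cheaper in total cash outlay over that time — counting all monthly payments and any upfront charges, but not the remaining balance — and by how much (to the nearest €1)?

Option 1: monthly rate = 6.5%/12 = 0.0054167; payment = 34,750 × 0.0054167 / (1 − (1+0.0054167)^−300) = €234.63.
Option 2: at 7.76% the monthly rate is 0.0064667, so the payment is 34,750 × 0.0064667 / (1 − 1.0064667^−300) = €262.70.
Over 228 months: Option 1 costs 228 × €234.63 + €521.25 = €54,016.89; Option 2 costs 228 × €262.70 + €1,042.50 = €60,938.10.
Option 1 is cheaper by €60,938.10 − €54,016.89 = €6,921.21.

Option 1 by €6,921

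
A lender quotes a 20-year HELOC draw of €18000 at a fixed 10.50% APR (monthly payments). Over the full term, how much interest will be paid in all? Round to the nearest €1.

€25,130

At 10.50% the monthly rate is 0.0087500, so the payment is 18,000 × 0.0087500 / (1 − 1.0087500^−240) = €179.71.
Total paid = 240 × €179.71 = €43,130.40; interest = €43,130.40 − €18,000 = €25,130.40.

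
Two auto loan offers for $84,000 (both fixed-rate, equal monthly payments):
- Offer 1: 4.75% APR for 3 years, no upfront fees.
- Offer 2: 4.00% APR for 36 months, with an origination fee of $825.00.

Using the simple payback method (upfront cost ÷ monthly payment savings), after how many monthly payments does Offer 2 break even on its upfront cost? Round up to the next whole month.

30 months

Offer 1: at 4.75% the monthly rate is 0.0039583, so the payment is 84,000 × 0.0039583 / (1 − 1.0039583^−36) = $2,508.14.
Offer 2: at 4.00% the monthly rate is 0.0033333, so the payment is 84,000 × 0.0033333 / (1 − 1.0033333^−36) = $2,480.01.
Monthly savings = $2,508.14 − $2,480.01 = $28.13.
Break-even = $825.00 / $28.13 = 29.33 → 30 months.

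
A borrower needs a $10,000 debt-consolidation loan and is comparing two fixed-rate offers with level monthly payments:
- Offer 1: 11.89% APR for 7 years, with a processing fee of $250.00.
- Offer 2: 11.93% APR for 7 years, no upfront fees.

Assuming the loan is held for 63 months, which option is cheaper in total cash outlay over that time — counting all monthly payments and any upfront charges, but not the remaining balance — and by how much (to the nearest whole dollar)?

Offer 1: monthly rate = 11.89%/12 = 0.0099083; payment = 10,000 × 0.0099083 / (1 − (1+0.0099083)^−84) = $175.94.
Offer 2: monthly rate = 11.93%/12 = 0.0099417; payment = 10,000 × 0.0099417 / (1 − (1+0.0099417)^−84) = $176.15.
Over 63 months: Offer 1 costs 63 × $175.94 + $250.00 = $11,334.22; Offer 2 costs 63 × $176.15 = $11,097.45.
Offer 2 is cheaper by $11,334.22 − $11,097.45 = $236.77.

Offer 2 by $237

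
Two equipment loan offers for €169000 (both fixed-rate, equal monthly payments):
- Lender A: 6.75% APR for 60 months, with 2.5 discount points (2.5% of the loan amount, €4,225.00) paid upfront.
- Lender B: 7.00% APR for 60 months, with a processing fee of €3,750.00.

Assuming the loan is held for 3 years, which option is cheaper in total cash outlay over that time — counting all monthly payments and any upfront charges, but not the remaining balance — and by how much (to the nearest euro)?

Lender A: at 6.75% the monthly rate is 0.0056250, so the payment is 169,000 × 0.0056250 / (1 − 1.0056250^−60) = €3,326.50.
Lender B: at 7.00% the monthly rate is 0.0058333, so the payment is 169,000 × 0.0058333 / (1 − 1.0058333^−60) = €3,346.40.
Over 36 months: Lender A costs 36 × €3,326.50 + €4,225.00 = €123,979.00; Lender B costs 36 × €3,346.40 + €3,750.00 = €124,220.40.
Lender A is cheaper by €124,220.40 − €123,979.00 = €241.40.

Lender A by €241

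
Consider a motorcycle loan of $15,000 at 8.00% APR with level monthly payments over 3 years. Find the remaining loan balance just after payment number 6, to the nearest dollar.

With monthly rate i = 8%/12 = 0.0066667, the balance after k of n payments is P · [(1+i)^n − (1+i)^k] / [(1+i)^n − 1].
(1+0.0066667)^36 = 1.27023705 and (1+0.0066667)^6 = 1.04067262, so the balance is 15,000 × (1.27023705 − 1.04067262) / (1.27023705 − 1) = $12,742.39.

$12,742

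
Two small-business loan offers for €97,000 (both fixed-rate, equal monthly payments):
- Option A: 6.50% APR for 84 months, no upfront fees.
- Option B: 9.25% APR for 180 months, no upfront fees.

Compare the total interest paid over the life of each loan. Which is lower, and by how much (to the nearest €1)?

Option A: monthly rate = 6.5%/12 = 0.0054167; payment = 97,000 × 0.0054167 / (1 − (1+0.0054167)^−84) = €1,440.40.
Total interest on Option A = 84 × €1,440.40 − €97,000 = €23,993.60.
Option B: at 9.25% the monthly rate is 0.0077083, so the payment is 97,000 × 0.0077083 / (1 − 1.0077083^−180) = €998.32.
Total interest on Option B = 180 × €998.32 − €97,000 = €82,697.60.
Option A is lower by €58,704.00.

Option A by €58,704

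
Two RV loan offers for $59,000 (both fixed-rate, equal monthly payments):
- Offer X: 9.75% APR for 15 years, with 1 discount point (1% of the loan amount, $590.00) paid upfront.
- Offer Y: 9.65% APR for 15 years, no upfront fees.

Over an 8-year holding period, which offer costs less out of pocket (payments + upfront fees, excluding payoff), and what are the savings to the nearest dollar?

Offer X: monthly rate = 9.75%/12 = 0.0081250; payment = 59,000 × 0.0081250 / (1 − (1+0.0081250)^−180) = $625.02.
Offer Y: at 9.65% the monthly rate is 0.0080417, so the payment is 59,000 × 0.0080417 / (1 − 1.0080417^−180) = $621.44.
Over 96 months: Offer X costs 96 × $625.02 + $590.00 = $60,591.92; Offer Y costs 96 × $621.44 = $59,658.24.
Offer Y is cheaper by $60,591.92 − $59,658.24 = $933.68.

Offer Y by $934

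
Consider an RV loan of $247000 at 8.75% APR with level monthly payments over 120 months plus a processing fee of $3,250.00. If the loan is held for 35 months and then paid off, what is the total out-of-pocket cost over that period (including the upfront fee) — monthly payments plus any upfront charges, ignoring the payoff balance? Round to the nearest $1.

$111,595

At 8.75% the monthly rate is 0.0072917, so the payment is 247,000 × 0.0072917 / (1 − 1.0072917^−120) = $3,095.57.
Total outlay = 35 × $3,095.57 + $3,250.00 = $111,594.95.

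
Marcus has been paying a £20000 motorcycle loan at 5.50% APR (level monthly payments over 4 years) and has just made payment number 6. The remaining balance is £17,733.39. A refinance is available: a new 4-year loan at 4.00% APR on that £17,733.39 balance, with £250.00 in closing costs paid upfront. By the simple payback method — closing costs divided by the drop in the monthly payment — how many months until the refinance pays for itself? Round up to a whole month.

Current payment = 20,000 × 5.5%/12 / (1 − (1+0.0045833)^−48) = £465.13.
Refinanced payment = 17,733.39 × 0.0033333 / (1 − (1+0.0033333)^−48) = £400.40.
Monthly savings = £465.13 − £400.40 = £64.73.
Break-even = £250.00 / £64.73 = 3.86 → 4 months.

4 months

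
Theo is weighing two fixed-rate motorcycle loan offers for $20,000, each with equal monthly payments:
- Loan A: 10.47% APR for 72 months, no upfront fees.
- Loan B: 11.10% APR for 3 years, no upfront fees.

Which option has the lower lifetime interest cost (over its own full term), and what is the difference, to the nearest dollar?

Loan A: monthly rate = 10.47%/12 = 0.0087250; payment = 20,000 × 0.0087250 / (1 − (1+0.0087250)^−72) = $375.27.
Total interest on Loan A = 72 × $375.27 − $20,000 = $7,019.44.
Loan B: at 11.10% the monthly rate is 0.0092500, so the payment is 20,000 × 0.0092500 / (1 − 1.0092500^−36) = $655.72.
Total interest on Loan B = 36 × $655.72 − $20,000 = $3,605.92.
Loan B is lower by $3,413.52.

Loan B by $3,414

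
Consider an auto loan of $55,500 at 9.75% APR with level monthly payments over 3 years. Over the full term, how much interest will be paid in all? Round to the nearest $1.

$8,736

At 9.75% the monthly rate is 0.0081250, so the payment is 55,500 × 0.0081250 / (1 − 1.0081250^−36) = $1,784.32.
Total paid = 36 × $1,784.32 = $64,235.52; interest = $64,235.52 − $55,500 = $8,735.52.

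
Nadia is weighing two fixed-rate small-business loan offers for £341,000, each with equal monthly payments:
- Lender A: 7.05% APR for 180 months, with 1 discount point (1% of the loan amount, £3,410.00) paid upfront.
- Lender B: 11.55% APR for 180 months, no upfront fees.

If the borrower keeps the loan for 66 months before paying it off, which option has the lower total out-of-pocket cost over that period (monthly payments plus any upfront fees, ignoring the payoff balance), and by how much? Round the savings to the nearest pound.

Lender A by £57,299

Lender A: at 7.05% the monthly rate is 0.0058750, so the payment is 341,000 × 0.0058750 / (1 − 1.0058750^−180) = £3,074.54.
Lender B: at 11.55% the monthly rate is 0.0096250, so the payment is 341,000 × 0.0096250 / (1 − 1.0096250^−180) = £3,994.37.
Over 66 months: Lender A costs 66 × £3,074.54 + £3,410.00 = £206,329.64; Lender B costs 66 × £3,994.37 = £263,628.42.
Lender A is cheaper by £263,628.42 − £206,329.64 = £57,298.78.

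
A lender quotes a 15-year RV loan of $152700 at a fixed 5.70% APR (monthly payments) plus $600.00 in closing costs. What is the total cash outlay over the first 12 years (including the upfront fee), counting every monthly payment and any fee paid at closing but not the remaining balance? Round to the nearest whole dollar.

$182,609

At 5.70% the monthly rate is 0.0047500, so the payment is 152,700 × 0.0047500 / (1 − 1.0047500^−180) = $1,263.95.
Total outlay = 144 × $1,263.95 + $600.00 = $182,608.80.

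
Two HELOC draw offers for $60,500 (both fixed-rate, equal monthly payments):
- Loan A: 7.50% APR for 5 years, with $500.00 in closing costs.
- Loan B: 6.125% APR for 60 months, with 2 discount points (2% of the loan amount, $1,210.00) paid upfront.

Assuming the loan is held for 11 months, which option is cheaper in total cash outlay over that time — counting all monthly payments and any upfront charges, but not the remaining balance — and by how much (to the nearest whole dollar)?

Loan A: at 7.50% the monthly rate is 0.0062500, so the payment is 60,500 × 0.0062500 / (1 − 1.0062500^−60) = $1,212.30.
Loan B: monthly rate = 6.125%/12 = 0.0051042; payment = 60,500 × 0.0051042 / (1 − (1+0.0051042)^−60) = $1,173.15.
Over 11 months: Loan A costs 11 × $1,212.30 + $500.00 = $13,835.30; Loan B costs 11 × $1,173.15 + $1,210.00 = $14,114.65.
Loan A is cheaper by $14,114.65 − $13,835.30 = $279.35.

Loan A by $279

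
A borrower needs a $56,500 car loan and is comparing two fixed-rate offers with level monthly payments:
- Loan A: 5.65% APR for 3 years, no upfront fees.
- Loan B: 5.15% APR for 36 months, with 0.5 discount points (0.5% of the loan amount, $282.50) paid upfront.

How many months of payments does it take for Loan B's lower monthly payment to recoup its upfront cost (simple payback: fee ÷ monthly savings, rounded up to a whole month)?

Loan A: at 5.65% the monthly rate is 0.0047083, so the payment is 56,500 × 0.0047083 / (1 − 1.0047083^−36) = $1,709.89.
Loan B: at 5.15% the monthly rate is 0.0042917, so the payment is 56,500 × 0.0042917 / (1 − 1.0042917^−36) = $1,697.16.
Monthly savings = $1,709.89 − $1,697.16 = $12.73.
Break-even = $282.50 / $12.73 = 22.19 → 23 months.

23 months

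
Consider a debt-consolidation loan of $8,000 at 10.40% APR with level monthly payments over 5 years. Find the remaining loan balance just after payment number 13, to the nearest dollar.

With monthly rate i = 10.4%/12 = 0.0086667, the balance after k of n payments is P · [(1+i)^n − (1+i)^k] / [(1+i)^n − 1].
(1+0.0086667)^60 = 1.67826346 and (1+0.0086667)^13 = 1.11871561, so the balance is 8,000 × (1.67826346 − 1.11871561) / (1.67826346 − 1) = $6,599.77.

$6,600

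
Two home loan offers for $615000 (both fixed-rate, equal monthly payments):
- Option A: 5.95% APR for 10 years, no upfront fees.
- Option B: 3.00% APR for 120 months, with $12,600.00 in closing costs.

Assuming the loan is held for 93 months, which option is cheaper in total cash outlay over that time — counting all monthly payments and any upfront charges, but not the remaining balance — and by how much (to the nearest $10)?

Option B by $68,670

Option A: monthly rate = 5.95%/12 = 0.0049583; payment = 615,000 × 0.0049583 / (1 − (1+0.0049583)^−120) = $6,812.33.
Option B: at 3.00% the monthly rate is 0.0025000, so the payment is 615,000 × 0.0025000 / (1 − 1.0025000^−120) = $5,938.49.
Over 93 months: Option A costs 93 × $6,812.33 = $633,546.69; Option B costs 93 × $5,938.49 + $12,600.00 = $564,879.57.
Option B is cheaper by $633,546.69 − $564,879.57 = $68,667.12.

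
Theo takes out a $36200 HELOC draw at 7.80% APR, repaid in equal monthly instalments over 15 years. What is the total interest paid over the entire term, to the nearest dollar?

$25,320

At 7.80% the monthly rate is 0.0065000, so the payment is 36,200 × 0.0065000 / (1 − 1.0065000^−180) = $341.78.
Total paid = 180 × $341.78 = $61,520.40; interest = $61,520.40 − $36,200 = $25,320.40.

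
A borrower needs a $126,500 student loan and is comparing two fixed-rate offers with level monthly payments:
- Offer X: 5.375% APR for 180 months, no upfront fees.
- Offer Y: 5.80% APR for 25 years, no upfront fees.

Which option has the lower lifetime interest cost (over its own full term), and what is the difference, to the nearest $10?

Offer X by $55,350

Offer X: monthly rate = 5.375%/12 = 0.0044792; payment = 126,500 × 0.0044792 / (1 − (1+0.0044792)^−180) = $1,025.24.
Total interest on Offer X = 180 × $1,025.24 − $126,500 = $58,043.20.
Offer Y: monthly rate = 5.8%/12 = 0.0048333; payment = 126,500 × 0.0048333 / (1 − (1+0.0048333)^−300) = $799.65.
Total interest on Offer Y = 300 × $799.65 − $126,500 = $113,395.00.
Offer X is lower by $55,351.80.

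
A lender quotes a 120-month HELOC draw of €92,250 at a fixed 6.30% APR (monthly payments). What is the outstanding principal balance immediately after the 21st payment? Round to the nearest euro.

€79,989

With monthly rate i = 6.3%/12 = 0.0052500, the balance after k of n payments is P · [(1+i)^n − (1+i)^k] / [(1+i)^n − 1].
(1+0.0052500)^120 = 1.87451885 and (1+0.0052500)^21 = 1.11623521, so the balance is 92,250 × (1.87451885 − 1.11623521) / (1.87451885 − 1) = €79,988.75.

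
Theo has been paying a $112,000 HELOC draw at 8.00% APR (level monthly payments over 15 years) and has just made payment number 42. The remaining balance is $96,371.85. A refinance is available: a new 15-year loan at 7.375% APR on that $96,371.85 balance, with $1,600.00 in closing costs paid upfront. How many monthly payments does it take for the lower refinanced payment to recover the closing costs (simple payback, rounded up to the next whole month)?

Current payment = 112,000 × 8%/12 / (1 − (1+0.0066667)^−180) = $1,070.33.
Refinanced payment = 96,371.85 × 0.0061458 / (1 − (1+0.0061458)^−180) = $886.55.
Monthly savings = $1,070.33 − $886.55 = $183.78.
Break-even = $1,600.00 / $183.78 = 8.71 → 9 months.

9 months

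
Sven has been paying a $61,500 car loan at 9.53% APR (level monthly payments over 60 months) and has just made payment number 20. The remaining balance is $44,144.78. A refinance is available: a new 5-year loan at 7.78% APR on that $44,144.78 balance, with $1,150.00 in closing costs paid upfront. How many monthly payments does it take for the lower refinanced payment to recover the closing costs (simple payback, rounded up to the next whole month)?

Current payment = 61,500 × 9.53%/12 / (1 − (1+0.0079417)^−60) = $1,292.52.
Refinanced payment = 44,144.78 × 0.0064833 / (1 − (1+0.0064833)^−60) = $890.46.
Monthly savings = $1,292.52 − $890.46 = $402.06.
Break-even = $1,150.00 / $402.06 = 2.86 → 3 months.

3 months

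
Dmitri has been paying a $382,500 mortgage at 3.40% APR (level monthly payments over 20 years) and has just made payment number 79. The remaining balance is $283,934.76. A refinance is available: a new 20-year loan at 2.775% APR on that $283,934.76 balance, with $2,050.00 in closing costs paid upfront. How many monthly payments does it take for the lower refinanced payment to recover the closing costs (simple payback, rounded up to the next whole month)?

4 months

Current payment = 382,500 × 3.4%/12 / (1 − (1+0.0028333)^−240) = $2,198.74.
Refinanced payment = 283,934.76 × 0.0023125 / (1 − (1+0.0023125)^−240) = $1,542.91.
Monthly savings = $2,198.74 − $1,542.91 = $655.83.
Break-even = $2,050.00 / $655.83 = 3.13 → 4 months.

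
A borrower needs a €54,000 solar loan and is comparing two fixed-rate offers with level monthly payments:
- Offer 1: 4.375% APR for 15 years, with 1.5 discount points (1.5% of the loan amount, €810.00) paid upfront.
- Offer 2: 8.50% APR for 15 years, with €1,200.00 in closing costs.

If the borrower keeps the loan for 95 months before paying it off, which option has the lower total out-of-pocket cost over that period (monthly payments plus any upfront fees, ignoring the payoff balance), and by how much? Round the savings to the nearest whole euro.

Offer 1 by €11,990

Offer 1: at 4.375% the monthly rate is 0.0036458, so the payment is 54,000 × 0.0036458 / (1 − 1.0036458^−180) = €409.65.
Offer 2: monthly rate = 8.5%/12 = 0.0070833; payment = 54,000 × 0.0070833 / (1 − (1+0.0070833)^−180) = €531.76.
Over 95 months: Offer 1 costs 95 × €409.65 + €810.00 = €39,726.75; Offer 2 costs 95 × €531.76 + €1,200.00 = €51,717.20.
Offer 1 is cheaper by €51,717.20 − €39,726.75 = €11,990.45.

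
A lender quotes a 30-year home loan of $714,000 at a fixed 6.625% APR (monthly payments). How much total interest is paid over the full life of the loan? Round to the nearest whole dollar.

At 6.625% the monthly rate is 0.0055208, so the payment is 714,000 × 0.0055208 / (1 − 1.0055208^−360) = $4,571.82.
Total paid = 360 × $4,571.82 = $1,645,855.20; interest = $1,645,855.20 − $714,000 = $931,855.20.

$931,855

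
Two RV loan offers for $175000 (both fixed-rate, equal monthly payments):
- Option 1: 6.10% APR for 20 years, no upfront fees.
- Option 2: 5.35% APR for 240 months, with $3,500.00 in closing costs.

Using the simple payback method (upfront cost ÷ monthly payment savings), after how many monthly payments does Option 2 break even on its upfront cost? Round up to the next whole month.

Option 1: monthly rate = 6.1%/12 = 0.0050833; payment = 175,000 × 0.0050833 / (1 − (1+0.0050833)^−240) = $1,263.87.
Option 2: at 5.35% the monthly rate is 0.0044583, so the payment is 175,000 × 0.0044583 / (1 − 1.0044583^−240) = $1,189.03.
Monthly savings = $1,263.87 − $1,189.03 = $74.84.
Break-even = $3,500.00 / $74.84 = 46.77 → 47 months.

47 months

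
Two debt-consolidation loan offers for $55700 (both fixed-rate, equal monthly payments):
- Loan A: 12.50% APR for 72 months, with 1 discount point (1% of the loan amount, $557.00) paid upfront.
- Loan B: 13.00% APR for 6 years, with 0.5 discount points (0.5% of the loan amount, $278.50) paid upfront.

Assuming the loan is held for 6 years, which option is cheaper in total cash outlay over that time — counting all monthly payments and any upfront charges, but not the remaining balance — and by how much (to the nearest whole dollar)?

Loan A by $776

Loan A: at 12.50% the monthly rate is 0.0104167, so the payment is 55,700 × 0.0104167 / (1 − 1.0104167^−72) = $1,103.48.
Loan B: at 13.00% the monthly rate is 0.0108333, so the payment is 55,700 × 0.0108333 / (1 − 1.0108333^−72) = $1,118.13.
Over 72 months: Loan A costs 72 × $1,103.48 + $557.00 = $80,007.56; Loan B costs 72 × $1,118.13 + $278.50 = $80,783.86.
Loan A is cheaper by $80,783.86 − $80,007.56 = $776.30.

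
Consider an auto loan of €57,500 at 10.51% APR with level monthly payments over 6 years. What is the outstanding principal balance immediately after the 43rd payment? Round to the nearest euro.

With monthly rate i = 10.51%/12 = 0.0087583, the balance after k of n payments is P · [(1+i)^n − (1+i)^k] / [(1+i)^n − 1].
(1+0.0087583)^72 = 1.87358651 and (1+0.0087583)^43 = 1.45494583, so the balance is 57,500 × (1.87358651 − 1.45494583) / (1.87358651 − 1) = €27,555.19.

€27,555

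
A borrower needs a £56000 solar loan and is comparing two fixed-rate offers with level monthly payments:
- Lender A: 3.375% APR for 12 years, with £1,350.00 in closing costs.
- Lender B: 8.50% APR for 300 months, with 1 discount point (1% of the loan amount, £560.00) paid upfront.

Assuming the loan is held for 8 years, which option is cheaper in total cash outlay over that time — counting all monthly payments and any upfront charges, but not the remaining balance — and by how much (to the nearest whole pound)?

Lender B by £2,955

Lender A: at 3.375% the monthly rate is 0.0028125, so the payment is 56,000 × 0.0028125 / (1 − 1.0028125^−144) = £473.48.
Lender B: at 8.50% the monthly rate is 0.0070833, so the payment is 56,000 × 0.0070833 / (1 − 1.0070833^−300) = £450.93.
Over 96 months: Lender A costs 96 × £473.48 + £1,350.00 = £46,804.08; Lender B costs 96 × £450.93 + £560.00 = £43,849.28.
Lender B is cheaper by £46,804.08 − £43,849.28 = £2,954.80.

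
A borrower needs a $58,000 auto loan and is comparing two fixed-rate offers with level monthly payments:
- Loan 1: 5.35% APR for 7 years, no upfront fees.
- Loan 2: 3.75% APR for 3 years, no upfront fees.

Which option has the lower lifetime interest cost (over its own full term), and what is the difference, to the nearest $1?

Loan 1: monthly rate = 5.35%/12 = 0.0044583; payment = 58,000 × 0.0044583 / (1 − (1+0.0044583)^−84) = $829.34.
Total interest on Loan 1 = 84 × $829.34 − $58,000 = $11,664.56.
Loan 2: at 3.75% the monthly rate is 0.0031250, so the payment is 58,000 × 0.0031250 / (1 − 1.0031250^−36) = $1,705.95.
Total interest on Loan 2 = 36 × $1,705.95 − $58,000 = $3,414.20.
Loan 2 is lower by $8,250.36.

Loan 2 by $8,250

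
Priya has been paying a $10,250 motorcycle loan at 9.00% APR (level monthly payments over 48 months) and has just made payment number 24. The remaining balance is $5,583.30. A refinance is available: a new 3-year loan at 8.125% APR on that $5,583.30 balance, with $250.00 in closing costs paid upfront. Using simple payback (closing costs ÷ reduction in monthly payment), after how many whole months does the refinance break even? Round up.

Current payment = 10,250 × 9%/12 / (1 − (1+0.0075000)^−48) = $255.07.
Refinanced payment = 5,583.30 × 0.0067708 / (1 − (1+0.0067708)^−36) = $175.28.
Monthly savings = $255.07 − $175.28 = $79.79.
Break-even = $250.00 / $79.79 = 3.13 → 4 months.

4 months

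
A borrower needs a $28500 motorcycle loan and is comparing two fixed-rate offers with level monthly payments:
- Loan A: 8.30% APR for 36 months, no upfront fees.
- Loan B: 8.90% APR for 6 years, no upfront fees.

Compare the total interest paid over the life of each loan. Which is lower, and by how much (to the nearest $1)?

Loan A by $4,593

Loan A: monthly rate = 8.3%/12 = 0.0069167; payment = 28,500 × 0.0069167 / (1 − (1+0.0069167)^−36) = $897.04.
Total interest on Loan A = 36 × $897.04 − $28,500 = $3,793.44.
Loan B: monthly rate = 8.9%/12 = 0.0074167; payment = 28,500 × 0.0074167 / (1 − (1+0.0074167)^−72) = $512.31.
Total interest on Loan B = 72 × $512.31 − $28,500 = $8,386.32.
Loan A is lower by $4,592.88.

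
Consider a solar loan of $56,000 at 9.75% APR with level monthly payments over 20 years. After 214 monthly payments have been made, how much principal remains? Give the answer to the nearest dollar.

With monthly rate i = 9.75%/12 = 0.0081250, the balance after k of n payments is P · [(1+i)^n − (1+i)^k] / [(1+i)^n − 1].
(1+0.0081250)^240 = 6.97352458 and (1+0.0081250)^214 = 5.65038881, so the balance is 56,000 × (6.97352458 − 5.65038881) / (6.97352458 − 1) = $12,404.00.

$12,404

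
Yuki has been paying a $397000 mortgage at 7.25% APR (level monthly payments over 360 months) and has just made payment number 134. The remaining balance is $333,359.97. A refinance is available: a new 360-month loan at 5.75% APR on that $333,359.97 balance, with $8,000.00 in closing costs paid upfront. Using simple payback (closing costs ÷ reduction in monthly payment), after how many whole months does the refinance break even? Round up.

Current payment = 397,000 × 7.25%/12 / (1 − (1+0.0060417)^−360) = $2,708.24.
Refinanced payment = 333,359.97 × 0.0047917 / (1 − (1+0.0047917)^−360) = $1,945.40.
Monthly savings = $2,708.24 − $1,945.40 = $762.84.
Break-even = $8,000.00 / $762.84 = 10.49 → 11 months.

11 months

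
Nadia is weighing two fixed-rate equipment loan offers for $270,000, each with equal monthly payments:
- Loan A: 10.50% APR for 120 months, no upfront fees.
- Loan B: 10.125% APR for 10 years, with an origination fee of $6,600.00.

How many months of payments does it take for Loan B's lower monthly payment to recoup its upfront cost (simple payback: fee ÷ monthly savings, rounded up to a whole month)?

Loan A: at 10.50% the monthly rate is 0.0087500, so the payment is 270,000 × 0.0087500 / (1 − 1.0087500^−120) = $3,643.24.
Loan B: monthly rate = 10.125%/12 = 0.0084375; payment = 270,000 × 0.0084375 / (1 − (1+0.0084375)^−120) = $3,586.79.
Monthly savings = $3,643.24 − $3,586.79 = $56.45.
Break-even = $6,600.00 / $56.45 = 116.92 → 117 months.

117 months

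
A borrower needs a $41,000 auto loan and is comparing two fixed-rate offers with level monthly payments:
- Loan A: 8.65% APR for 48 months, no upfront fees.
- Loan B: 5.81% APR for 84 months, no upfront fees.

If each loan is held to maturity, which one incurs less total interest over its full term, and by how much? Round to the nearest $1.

Loan A: monthly rate = 8.65%/12 = 0.0072083; payment = 41,000 × 0.0072083 / (1 − (1+0.0072083)^−48) = $1,013.49.
Total interest on Loan A = 48 × $1,013.49 − $41,000 = $7,647.52.
Loan B: at 5.81% the monthly rate is 0.0048417, so the payment is 41,000 × 0.0048417 / (1 − 1.0048417^−84) = $595.22.
Total interest on Loan B = 84 × $595.22 − $41,000 = $8,998.48.
Loan A is lower by $1,350.96.

Loan A by $1,351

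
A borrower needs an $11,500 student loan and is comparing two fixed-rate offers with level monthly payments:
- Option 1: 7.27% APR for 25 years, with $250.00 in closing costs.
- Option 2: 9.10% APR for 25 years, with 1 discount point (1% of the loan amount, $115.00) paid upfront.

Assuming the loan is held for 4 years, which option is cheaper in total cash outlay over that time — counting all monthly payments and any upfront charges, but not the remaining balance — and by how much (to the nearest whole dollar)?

Option 1: at 7.27% the monthly rate is 0.0060583, so the payment is 11,500 × 0.0060583 / (1 − 1.0060583^−300) = $83.27.
Option 2: at 9.10% the monthly rate is 0.0075833, so the payment is 11,500 × 0.0075833 / (1 − 1.0075833^−300) = $97.30.
Over 48 months: Option 1 costs 48 × $83.27 + $250.00 = $4,246.96; Option 2 costs 48 × $97.30 + $115.00 = $4,785.40.
Option 1 is cheaper by $4,785.40 − $4,246.96 = $538.44.

Option 1 by $538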